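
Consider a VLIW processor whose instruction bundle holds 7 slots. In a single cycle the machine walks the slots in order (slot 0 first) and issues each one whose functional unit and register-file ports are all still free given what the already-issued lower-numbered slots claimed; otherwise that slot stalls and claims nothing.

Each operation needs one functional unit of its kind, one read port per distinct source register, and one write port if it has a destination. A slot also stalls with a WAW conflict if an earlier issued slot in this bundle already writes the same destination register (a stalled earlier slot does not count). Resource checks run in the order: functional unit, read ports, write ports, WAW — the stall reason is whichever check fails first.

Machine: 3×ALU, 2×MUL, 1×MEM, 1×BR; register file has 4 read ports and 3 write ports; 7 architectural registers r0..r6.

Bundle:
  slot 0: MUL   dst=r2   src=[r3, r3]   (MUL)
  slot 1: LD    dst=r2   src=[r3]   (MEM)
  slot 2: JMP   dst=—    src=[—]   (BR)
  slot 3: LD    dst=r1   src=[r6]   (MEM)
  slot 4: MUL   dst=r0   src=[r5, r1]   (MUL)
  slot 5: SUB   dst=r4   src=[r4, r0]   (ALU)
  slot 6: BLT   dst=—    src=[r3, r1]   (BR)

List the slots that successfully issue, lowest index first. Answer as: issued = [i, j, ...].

[0] MUL needs rd=1 wr=1: ok; after: ALU=3 MUL=1 MEM=1 BR=1, R=3, W=2
[1] MEM needs rd=1 wr=1: WAW; after: ALU=3 MUL=1 MEM=1 BR=1, R=3, W=2
[2] BR needs rd=0 wr=0: ok; after: ALU=3 MUL=1 MEM=1 BR=0, R=3, W=2
[3] MEM needs rd=1 wr=1: ok; after: ALU=3 MUL=1 MEM=0 BR=0, R=2, W=1
[4] MUL needs rd=2 wr=1: ok; after: ALU=3 MUL=0 MEM=0 BR=0, R=0, W=0
[5] ALU needs rd=2 wr=1: RD_PORT; after: ALU=3 MUL=0 MEM=0 BR=0, R=0, W=0
[6] BR needs rd=2 wr=0: FU; after: ALU=3 MUL=0 MEM=0 BR=0, R=0, W=0

issued = [0, 2, 3, 4]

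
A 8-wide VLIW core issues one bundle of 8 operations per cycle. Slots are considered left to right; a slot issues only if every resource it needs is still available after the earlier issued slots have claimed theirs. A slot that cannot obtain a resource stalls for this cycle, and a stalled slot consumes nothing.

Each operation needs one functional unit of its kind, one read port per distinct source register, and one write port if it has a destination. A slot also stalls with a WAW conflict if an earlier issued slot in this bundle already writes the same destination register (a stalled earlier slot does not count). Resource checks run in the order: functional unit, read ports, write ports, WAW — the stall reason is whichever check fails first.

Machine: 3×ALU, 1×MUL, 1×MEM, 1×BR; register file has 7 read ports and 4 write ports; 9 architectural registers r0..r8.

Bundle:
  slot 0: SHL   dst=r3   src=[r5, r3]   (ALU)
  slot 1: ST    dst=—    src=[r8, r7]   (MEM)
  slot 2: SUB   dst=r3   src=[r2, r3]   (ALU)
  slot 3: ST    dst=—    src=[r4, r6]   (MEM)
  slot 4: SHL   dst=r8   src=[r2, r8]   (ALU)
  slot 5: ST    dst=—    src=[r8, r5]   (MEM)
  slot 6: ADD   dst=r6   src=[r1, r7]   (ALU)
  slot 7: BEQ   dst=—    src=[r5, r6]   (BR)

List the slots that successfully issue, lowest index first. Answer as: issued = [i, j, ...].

#0 ALU src=r5,r3 dispatched  <A:2 Mu:1 Ld:1 B:1 rd:5 wr:3>
#1 MEM src=r8,r7 dispatched  <A:2 Mu:1 Ld:0 B:1 rd:3 wr:3>
#2 ALU src=r2,r3 held:WAW  <A:2 Mu:1 Ld:0 B:1 rd:3 wr:3>
#3 MEM src=r4,r6 held:FU  <A:2 Mu:1 Ld:0 B:1 rd:3 wr:3>
#4 ALU src=r2,r8 dispatched  <A:1 Mu:1 Ld:0 B:1 rd:1 wr:2>
#5 MEM src=r8,r5 held:FU  <A:1 Mu:1 Ld:0 B:1 rd:1 wr:2>
#6 ALU src=r1,r7 held:RD_PORT  <A:1 Mu:1 Ld:0 B:1 rd:1 wr:2>
#7 BR src=r5,r6 held:RD_PORT  <A:1 Mu:1 Ld:0 B:1 rd:1 wr:2>

issued = [0, 1, 4]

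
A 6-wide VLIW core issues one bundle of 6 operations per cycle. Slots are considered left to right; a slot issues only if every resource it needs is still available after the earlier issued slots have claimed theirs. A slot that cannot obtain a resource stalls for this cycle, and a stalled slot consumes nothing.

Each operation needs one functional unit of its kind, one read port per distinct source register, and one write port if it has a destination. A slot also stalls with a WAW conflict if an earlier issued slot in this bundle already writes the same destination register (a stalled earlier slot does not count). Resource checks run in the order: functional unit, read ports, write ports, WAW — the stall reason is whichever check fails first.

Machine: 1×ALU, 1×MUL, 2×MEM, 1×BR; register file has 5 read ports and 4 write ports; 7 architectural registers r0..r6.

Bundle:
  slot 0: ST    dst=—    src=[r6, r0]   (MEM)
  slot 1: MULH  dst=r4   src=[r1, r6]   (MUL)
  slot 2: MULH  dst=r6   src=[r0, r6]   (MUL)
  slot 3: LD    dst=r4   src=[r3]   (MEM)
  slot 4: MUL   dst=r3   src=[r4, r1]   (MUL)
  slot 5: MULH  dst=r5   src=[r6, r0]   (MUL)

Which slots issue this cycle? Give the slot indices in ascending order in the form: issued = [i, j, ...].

issued = [0, 1]

  0. MEM ⇒ go  {1A/1Mu/1Ld/1B | 3r 4w}
  1. MUL→r4 ⇒ go  {1A/0Mu/1Ld/1B | 1r 3w}
  2. MUL→r6 ⇒ no(FU)  {1A/0Mu/1Ld/1B | 1r 3w}
  3. MEM→r4 ⇒ no(WAW)  {1A/0Mu/1Ld/1B | 1r 3w}
  4. MUL→r3 ⇒ no(FU)  {1A/0Mu/1Ld/1B | 1r 3w}
  5. MUL→r5 ⇒ no(FU)  {1A/0Mu/1Ld/1B | 1r 3w}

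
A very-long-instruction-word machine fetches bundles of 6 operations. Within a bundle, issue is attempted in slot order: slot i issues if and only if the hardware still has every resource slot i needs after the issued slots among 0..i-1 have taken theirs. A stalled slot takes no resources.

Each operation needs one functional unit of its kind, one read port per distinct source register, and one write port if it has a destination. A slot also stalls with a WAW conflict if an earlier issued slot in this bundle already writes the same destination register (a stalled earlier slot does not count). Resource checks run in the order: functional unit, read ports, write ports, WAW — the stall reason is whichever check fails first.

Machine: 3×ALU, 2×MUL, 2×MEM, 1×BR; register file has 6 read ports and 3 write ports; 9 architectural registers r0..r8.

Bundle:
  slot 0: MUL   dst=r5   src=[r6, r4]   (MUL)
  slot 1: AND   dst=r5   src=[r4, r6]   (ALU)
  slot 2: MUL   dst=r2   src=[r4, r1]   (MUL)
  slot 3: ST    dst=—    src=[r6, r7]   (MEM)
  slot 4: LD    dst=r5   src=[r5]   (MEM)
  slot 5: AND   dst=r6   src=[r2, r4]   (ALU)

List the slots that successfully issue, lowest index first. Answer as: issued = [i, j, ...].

  0. MUL→r5 ⇒ go  {3A/1Mu/2Ld/1B | 4r 2w}
  1. ALU→r5 ⇒ no(WAW)  {3A/1Mu/2Ld/1B | 4r 2w}
  2. MUL→r2 ⇒ go  {3A/0Mu/2Ld/1B | 2r 1w}
  3. MEM ⇒ go  {3A/0Mu/1Ld/1B | 0r 1w}
  4. MEM→r5 ⇒ no(RD_PORT)  {3A/0Mu/1Ld/1B | 0r 1w}
  5. ALU→r6 ⇒ no(RD_PORT)  {3A/0Mu/1Ld/1B | 0r 1w}

issued = [0, 2, 3]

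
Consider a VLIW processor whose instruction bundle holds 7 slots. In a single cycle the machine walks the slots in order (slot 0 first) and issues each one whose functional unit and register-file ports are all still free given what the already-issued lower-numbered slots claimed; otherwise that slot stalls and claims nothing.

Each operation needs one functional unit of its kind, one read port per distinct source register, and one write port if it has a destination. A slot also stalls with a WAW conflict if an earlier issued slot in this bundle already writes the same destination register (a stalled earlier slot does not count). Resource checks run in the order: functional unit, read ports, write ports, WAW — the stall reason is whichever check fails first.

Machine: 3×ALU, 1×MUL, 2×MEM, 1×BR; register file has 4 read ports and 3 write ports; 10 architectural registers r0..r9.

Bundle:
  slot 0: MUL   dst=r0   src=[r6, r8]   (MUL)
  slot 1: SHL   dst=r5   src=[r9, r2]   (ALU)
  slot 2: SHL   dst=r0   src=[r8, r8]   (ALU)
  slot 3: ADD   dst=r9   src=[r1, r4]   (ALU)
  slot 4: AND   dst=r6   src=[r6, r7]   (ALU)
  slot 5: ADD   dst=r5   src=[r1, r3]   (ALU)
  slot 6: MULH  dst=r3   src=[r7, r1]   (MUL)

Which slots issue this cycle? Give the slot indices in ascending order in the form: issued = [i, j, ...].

#0 MUL src=r6,r8 dispatched  <A:3 Mu:0 Ld:2 B:1 rd:2 wr:2>
#1 ALU src=r9,r2 dispatched  <A:2 Mu:0 Ld:2 B:1 rd:0 wr:1>
#2 ALU src=r8,r8 held:RD_PORT  <A:2 Mu:0 Ld:2 B:1 rd:0 wr:1>
#3 ALU src=r1,r4 held:RD_PORT  <A:2 Mu:0 Ld:2 B:1 rd:0 wr:1>
#4 ALU src=r6,r7 held:RD_PORT  <A:2 Mu:0 Ld:2 B:1 rd:0 wr:1>
#5 ALU src=r1,r3 held:RD_PORT  <A:2 Mu:0 Ld:2 B:1 rd:0 wr:1>
#6 MUL src=r7,r1 held:FU  <A:2 Mu:0 Ld:2 B:1 rd:0 wr:1>

issued = [0, 1]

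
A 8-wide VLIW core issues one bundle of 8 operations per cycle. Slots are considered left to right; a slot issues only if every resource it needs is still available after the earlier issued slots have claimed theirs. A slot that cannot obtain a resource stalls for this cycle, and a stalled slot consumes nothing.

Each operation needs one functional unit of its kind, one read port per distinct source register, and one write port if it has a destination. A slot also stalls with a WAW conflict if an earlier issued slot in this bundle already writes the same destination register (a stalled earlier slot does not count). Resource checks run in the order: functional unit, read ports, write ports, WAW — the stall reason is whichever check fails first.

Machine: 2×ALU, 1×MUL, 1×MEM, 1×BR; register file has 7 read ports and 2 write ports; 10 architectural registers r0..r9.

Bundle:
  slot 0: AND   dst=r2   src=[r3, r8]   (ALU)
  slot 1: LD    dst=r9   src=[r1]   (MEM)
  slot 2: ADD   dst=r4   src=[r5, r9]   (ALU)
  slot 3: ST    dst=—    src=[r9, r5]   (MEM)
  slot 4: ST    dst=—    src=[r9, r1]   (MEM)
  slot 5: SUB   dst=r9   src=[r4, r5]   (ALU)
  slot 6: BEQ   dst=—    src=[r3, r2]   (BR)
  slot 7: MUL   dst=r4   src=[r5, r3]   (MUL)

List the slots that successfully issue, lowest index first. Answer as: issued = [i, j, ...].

issued = [0, 1, 6]

  0. ALU→r2 ⇒ go  {1A/1Mu/1Ld/1B | 5r 1w}
  1. MEM→r9 ⇒ go  {1A/1Mu/0Ld/1B | 4r 0w}
  2. ALU→r4 ⇒ no(WR_PORT)  {1A/1Mu/0Ld/1B | 4r 0w}
  3. MEM ⇒ no(FU)  {1A/1Mu/0Ld/1B | 4r 0w}
  4. MEM ⇒ no(FU)  {1A/1Mu/0Ld/1B | 4r 0w}
  5. ALU→r9 ⇒ no(WR_PORT)  {1A/1Mu/0Ld/1B | 4r 0w}
  6. BR ⇒ go  {1A/1Mu/0Ld/0B | 2r 0w}
  7. MUL→r4 ⇒ no(WR_PORT)  {1A/1Mu/0Ld/0B | 2r 0w}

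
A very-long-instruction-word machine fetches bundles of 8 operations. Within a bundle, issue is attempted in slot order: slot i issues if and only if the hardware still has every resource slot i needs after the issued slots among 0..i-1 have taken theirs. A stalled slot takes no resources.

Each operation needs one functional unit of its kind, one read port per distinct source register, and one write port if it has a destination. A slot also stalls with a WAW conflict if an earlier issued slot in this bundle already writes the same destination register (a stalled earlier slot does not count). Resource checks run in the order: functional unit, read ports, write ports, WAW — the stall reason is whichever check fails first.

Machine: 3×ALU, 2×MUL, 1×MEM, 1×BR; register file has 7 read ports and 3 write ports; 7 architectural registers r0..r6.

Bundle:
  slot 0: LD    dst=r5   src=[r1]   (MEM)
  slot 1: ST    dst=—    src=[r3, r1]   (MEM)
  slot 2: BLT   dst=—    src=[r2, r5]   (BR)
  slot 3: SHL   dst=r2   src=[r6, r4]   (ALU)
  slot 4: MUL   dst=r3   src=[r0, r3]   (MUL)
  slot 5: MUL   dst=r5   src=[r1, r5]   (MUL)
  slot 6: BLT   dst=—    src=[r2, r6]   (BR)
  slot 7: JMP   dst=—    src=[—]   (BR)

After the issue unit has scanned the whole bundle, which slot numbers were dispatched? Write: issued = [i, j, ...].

(0) want 1×MEM +1rd +1wr — yes → AL3|MU2|ME0|BR1|rd6|wr2
(1) want 1×MEM +2rd +0wr — FU → AL3|MU2|ME0|BR1|rd6|wr2
(2) want 1×BR +2rd +0wr — yes → AL3|MU2|ME0|BR0|rd4|wr2
(3) want 1×ALU +2rd +1wr — yes → AL2|MU2|ME0|BR0|rd2|wr1
(4) want 1×MUL +2rd +1wr — yes → AL2|MU1|ME0|BR0|rd0|wr0
(5) want 1×MUL +2rd +1wr — RD_PORT → AL2|MU1|ME0|BR0|rd0|wr0
(6) want 1×BR +2rd +0wr — FU → AL2|MU1|ME0|BR0|rd0|wr0
(7) want 1×BR +0rd +0wr — FU → AL2|MU1|ME0|BR0|rd0|wr0

issued = [0, 2, 3, 4]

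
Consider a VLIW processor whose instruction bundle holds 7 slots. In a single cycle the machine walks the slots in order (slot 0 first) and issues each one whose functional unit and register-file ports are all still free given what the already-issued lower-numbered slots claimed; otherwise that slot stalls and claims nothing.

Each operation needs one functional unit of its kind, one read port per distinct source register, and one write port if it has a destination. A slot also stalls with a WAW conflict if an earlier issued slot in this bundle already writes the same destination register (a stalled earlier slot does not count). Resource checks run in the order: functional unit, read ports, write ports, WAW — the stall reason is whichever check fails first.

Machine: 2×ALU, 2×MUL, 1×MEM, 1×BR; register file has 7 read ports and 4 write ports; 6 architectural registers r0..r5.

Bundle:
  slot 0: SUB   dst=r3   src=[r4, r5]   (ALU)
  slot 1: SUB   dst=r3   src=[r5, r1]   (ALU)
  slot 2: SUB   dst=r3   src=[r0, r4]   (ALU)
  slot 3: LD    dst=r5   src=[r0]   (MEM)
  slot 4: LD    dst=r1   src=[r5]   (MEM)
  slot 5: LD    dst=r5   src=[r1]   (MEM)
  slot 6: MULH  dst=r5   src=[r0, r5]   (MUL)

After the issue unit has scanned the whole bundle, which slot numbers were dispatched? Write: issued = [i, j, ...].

#0 ALU src=r4,r5 dispatched  <A:1 Mu:2 Ld:1 B:1 rd:5 wr:3>
#1 ALU src=r5,r1 held:WAW  <A:1 Mu:2 Ld:1 B:1 rd:5 wr:3>
#2 ALU src=r0,r4 held:WAW  <A:1 Mu:2 Ld:1 B:1 rd:5 wr:3>
#3 MEM src=r0 dispatched  <A:1 Mu:2 Ld:0 B:1 rd:4 wr:2>
#4 MEM src=r5 held:FU  <A:1 Mu:2 Ld:0 B:1 rd:4 wr:2>
#5 MEM src=r1 held:FU  <A:1 Mu:2 Ld:0 B:1 rd:4 wr:2>
#6 MUL src=r0,r5 held:WAW  <A:1 Mu:2 Ld:0 B:1 rd:4 wr:2>

issued = [0, 3]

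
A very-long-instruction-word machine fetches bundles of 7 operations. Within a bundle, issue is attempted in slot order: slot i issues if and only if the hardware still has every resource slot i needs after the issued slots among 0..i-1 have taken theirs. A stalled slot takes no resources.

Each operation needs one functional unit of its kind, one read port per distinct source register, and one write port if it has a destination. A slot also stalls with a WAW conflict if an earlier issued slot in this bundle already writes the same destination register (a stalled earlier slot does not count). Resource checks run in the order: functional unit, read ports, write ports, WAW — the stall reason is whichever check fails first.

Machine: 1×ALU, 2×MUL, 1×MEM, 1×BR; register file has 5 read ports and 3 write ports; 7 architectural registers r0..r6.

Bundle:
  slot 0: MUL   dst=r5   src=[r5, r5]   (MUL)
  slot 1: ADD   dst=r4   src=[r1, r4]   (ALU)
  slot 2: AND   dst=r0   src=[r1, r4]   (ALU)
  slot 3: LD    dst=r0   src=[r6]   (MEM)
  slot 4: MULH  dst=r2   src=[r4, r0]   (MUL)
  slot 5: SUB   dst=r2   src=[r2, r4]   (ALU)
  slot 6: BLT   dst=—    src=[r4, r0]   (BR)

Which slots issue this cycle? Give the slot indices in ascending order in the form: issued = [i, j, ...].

issued = [0, 1, 3]

slot 0 (MUL): ISSUE — free A1,Mu1,Ld1,B1 rp4 wp2
slot 1 (ALU): ISSUE — free A0,Mu1,Ld1,B1 rp2 wp1
slot 2 (ALU): stall FU — free A0,Mu1,Ld1,B1 rp2 wp1
slot 3 (MEM): ISSUE — free A0,Mu1,Ld0,B1 rp1 wp0
slot 4 (MUL): stall RD_PORT — free A0,Mu1,Ld0,B1 rp1 wp0
slot 5 (ALU): stall FU — free A0,Mu1,Ld0,B1 rp1 wp0
slot 6 (BR): stall RD_PORT — free A0,Mu1,Ld0,B1 rp1 wp0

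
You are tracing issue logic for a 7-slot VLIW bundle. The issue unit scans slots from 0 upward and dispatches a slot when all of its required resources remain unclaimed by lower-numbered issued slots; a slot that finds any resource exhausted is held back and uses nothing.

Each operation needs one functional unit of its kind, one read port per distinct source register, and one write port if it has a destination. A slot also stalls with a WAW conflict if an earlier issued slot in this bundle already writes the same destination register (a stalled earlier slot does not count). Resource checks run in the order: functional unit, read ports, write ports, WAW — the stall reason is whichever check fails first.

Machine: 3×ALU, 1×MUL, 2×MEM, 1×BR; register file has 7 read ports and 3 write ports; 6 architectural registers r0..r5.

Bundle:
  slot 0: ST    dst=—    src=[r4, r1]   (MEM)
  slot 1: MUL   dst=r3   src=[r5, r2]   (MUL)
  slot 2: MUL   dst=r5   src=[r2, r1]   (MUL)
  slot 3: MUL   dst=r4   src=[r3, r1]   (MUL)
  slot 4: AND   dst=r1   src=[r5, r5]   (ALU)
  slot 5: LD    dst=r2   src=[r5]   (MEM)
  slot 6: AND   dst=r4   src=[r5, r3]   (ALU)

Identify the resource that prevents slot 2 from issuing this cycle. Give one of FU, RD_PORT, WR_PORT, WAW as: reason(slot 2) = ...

[0] MEM needs rd=2 wr=0: ok; after: ALU=3 MUL=1 MEM=1 BR=1, R=5, W=3
[1] MUL needs rd=2 wr=1: ok; after: ALU=3 MUL=0 MEM=1 BR=1, R=3, W=2
[2] MUL needs rd=2 wr=1: FU; after: ALU=3 MUL=0 MEM=1 BR=1, R=3, W=2
[3] MUL needs rd=2 wr=1: FU; after: ALU=3 MUL=0 MEM=1 BR=1, R=3, W=2
[4] ALU needs rd=1 wr=1: ok; after: ALU=2 MUL=0 MEM=1 BR=1, R=2, W=1
[5] MEM needs rd=1 wr=1: ok; after: ALU=2 MUL=0 MEM=0 BR=1, R=1, W=0
[6] ALU needs rd=2 wr=1: RD_PORT; after: ALU=2 MUL=0 MEM=0 BR=1, R=1, W=0

reason(slot 2) = FU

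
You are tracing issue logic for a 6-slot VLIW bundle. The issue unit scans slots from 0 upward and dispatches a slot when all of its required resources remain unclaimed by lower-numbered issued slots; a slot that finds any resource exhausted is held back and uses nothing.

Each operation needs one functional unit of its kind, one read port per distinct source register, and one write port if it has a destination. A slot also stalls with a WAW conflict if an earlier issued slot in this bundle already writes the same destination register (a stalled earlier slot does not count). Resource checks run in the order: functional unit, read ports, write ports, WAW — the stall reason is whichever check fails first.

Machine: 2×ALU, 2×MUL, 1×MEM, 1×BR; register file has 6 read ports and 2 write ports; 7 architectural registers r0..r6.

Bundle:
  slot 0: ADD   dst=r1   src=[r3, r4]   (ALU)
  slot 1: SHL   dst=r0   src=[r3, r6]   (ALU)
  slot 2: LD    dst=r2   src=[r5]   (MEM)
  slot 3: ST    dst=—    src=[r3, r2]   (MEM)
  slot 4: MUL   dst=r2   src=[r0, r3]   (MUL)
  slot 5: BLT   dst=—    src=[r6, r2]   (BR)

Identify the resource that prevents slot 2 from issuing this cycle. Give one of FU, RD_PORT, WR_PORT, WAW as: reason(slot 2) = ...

[0] ALU needs rd=2 wr=1: ok; after: ALU=1 MUL=2 MEM=1 BR=1, R=4, W=1
[1] ALU needs rd=2 wr=1: ok; after: ALU=0 MUL=2 MEM=1 BR=1, R=2, W=0
[2] MEM needs rd=1 wr=1: WR_PORT; after: ALU=0 MUL=2 MEM=1 BR=1, R=2, W=0
[3] MEM needs rd=2 wr=0: ok; after: ALU=0 MUL=2 MEM=0 BR=1, R=0, W=0
[4] MUL needs rd=2 wr=1: RD_PORT; after: ALU=0 MUL=2 MEM=0 BR=1, R=0, W=0
[5] BR needs rd=2 wr=0: RD_PORT; after: ALU=0 MUL=2 MEM=0 BR=1, R=0, W=0

reason(slot 2) = WR_PORT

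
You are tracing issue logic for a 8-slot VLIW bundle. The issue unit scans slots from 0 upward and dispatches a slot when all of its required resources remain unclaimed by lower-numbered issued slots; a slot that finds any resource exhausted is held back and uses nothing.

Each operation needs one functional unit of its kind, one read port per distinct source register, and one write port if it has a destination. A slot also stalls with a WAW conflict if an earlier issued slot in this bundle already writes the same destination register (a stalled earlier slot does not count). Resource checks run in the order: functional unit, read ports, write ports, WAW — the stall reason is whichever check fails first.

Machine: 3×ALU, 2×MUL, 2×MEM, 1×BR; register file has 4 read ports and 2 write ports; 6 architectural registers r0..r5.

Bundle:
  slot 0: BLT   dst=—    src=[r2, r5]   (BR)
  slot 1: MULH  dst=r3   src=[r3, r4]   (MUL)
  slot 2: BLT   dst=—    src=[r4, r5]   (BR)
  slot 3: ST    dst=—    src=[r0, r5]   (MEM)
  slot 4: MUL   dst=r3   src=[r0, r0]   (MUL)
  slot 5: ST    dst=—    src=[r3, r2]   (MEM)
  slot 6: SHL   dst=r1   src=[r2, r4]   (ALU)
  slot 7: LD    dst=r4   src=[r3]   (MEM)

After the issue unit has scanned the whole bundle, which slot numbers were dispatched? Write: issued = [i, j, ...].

[0] BR needs rd=2 wr=0: ok; after: ALU=3 MUL=2 MEM=2 BR=0, R=2, W=2
[1] MUL needs rd=2 wr=1: ok; after: ALU=3 MUL=1 MEM=2 BR=0, R=0, W=1
[2] BR needs rd=2 wr=0: FU; after: ALU=3 MUL=1 MEM=2 BR=0, R=0, W=1
[3] MEM needs rd=2 wr=0: RD_PORT; after: ALU=3 MUL=1 MEM=2 BR=0, R=0, W=1
[4] MUL needs rd=1 wr=1: RD_PORT; after: ALU=3 MUL=1 MEM=2 BR=0, R=0, W=1
[5] MEM needs rd=2 wr=0: RD_PORT; after: ALU=3 MUL=1 MEM=2 BR=0, R=0, W=1
[6] ALU needs rd=2 wr=1: RD_PORT; after: ALU=3 MUL=1 MEM=2 BR=0, R=0, W=1
[7] MEM needs rd=1 wr=1: RD_PORT; after: ALU=3 MUL=1 MEM=2 BR=0, R=0, W=1

issued = [0, 1]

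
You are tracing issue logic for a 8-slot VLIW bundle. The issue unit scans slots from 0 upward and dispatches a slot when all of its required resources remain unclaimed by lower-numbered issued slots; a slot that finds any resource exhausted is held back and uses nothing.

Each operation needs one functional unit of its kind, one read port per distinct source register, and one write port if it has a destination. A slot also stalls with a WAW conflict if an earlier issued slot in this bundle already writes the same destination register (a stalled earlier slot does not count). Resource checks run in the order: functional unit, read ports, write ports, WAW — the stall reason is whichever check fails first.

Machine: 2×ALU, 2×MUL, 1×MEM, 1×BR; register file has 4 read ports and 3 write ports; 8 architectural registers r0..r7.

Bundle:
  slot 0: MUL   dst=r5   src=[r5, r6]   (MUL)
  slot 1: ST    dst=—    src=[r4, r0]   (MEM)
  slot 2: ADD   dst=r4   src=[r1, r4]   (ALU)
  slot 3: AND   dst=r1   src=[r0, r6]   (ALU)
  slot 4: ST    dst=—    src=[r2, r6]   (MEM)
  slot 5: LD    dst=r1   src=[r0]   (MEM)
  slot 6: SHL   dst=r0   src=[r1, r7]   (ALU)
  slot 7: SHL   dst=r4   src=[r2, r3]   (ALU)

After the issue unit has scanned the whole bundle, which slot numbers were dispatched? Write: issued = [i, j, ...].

[0] MUL needs rd=2 wr=1: ok; after: ALU=2 MUL=1 MEM=1 BR=1, R=2, W=2
[1] MEM needs rd=2 wr=0: ok; after: ALU=2 MUL=1 MEM=0 BR=1, R=0, W=2
[2] ALU needs rd=2 wr=1: RD_PORT; after: ALU=2 MUL=1 MEM=0 BR=1, R=0, W=2
[3] ALU needs rd=2 wr=1: RD_PORT; after: ALU=2 MUL=1 MEM=0 BR=1, R=0, W=2
[4] MEM needs rd=2 wr=0: FU; after: ALU=2 MUL=1 MEM=0 BR=1, R=0, W=2
[5] MEM needs rd=1 wr=1: FU; after: ALU=2 MUL=1 MEM=0 BR=1, R=0, W=2
[6] ALU needs rd=2 wr=1: RD_PORT; after: ALU=2 MUL=1 MEM=0 BR=1, R=0, W=2
[7] ALU needs rd=2 wr=1: RD_PORT; after: ALU=2 MUL=1 MEM=0 BR=1, R=0, W=2

issued = [0, 1]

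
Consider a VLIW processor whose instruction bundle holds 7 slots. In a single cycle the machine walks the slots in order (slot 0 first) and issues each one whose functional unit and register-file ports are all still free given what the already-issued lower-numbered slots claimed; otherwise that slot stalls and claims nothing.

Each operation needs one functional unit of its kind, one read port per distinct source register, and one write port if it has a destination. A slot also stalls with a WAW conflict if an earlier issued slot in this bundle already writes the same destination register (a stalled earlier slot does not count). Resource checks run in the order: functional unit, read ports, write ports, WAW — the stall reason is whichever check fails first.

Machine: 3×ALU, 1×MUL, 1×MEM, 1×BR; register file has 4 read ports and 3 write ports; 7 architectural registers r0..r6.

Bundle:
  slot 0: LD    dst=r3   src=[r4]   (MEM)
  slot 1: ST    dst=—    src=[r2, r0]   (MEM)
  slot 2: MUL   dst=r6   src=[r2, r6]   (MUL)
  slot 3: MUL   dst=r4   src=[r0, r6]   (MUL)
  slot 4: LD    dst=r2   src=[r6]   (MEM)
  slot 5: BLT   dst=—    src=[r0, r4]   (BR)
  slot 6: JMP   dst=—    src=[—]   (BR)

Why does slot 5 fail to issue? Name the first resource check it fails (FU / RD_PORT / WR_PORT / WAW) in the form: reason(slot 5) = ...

#0 MEM src=r4 dispatched  <A:3 Mu:1 Ld:0 B:1 rd:3 wr:2>
#1 MEM src=r2,r0 held:FU  <A:3 Mu:1 Ld:0 B:1 rd:3 wr:2>
#2 MUL src=r2,r6 dispatched  <A:3 Mu:0 Ld:0 B:1 rd:1 wr:1>
#3 MUL src=r0,r6 held:FU  <A:3 Mu:0 Ld:0 B:1 rd:1 wr:1>
#4 MEM src=r6 held:FU  <A:3 Mu:0 Ld:0 B:1 rd:1 wr:1>
#5 BR src=r0,r4 held:RD_PORT  <A:3 Mu:0 Ld:0 B:1 rd:1 wr:1>
#6 BR src=- dispatched  <A:3 Mu:0 Ld:0 B:0 rd:1 wr:1>

reason(slot 5) = RD_PORT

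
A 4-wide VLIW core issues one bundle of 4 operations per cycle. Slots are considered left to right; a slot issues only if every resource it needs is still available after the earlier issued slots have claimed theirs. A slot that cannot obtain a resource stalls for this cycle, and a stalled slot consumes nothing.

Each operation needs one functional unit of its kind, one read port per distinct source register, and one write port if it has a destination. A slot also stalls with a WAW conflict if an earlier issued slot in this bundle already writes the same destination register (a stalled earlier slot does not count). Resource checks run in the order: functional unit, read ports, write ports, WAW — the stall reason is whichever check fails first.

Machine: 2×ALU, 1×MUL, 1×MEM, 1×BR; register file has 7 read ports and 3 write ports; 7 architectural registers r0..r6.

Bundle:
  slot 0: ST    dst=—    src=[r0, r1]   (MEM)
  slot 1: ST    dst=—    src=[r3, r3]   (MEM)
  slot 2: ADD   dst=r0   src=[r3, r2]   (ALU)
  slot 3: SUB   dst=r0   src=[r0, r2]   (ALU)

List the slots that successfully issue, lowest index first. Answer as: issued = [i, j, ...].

issued = [0, 2]

[0] MEM needs rd=2 wr=0: ok; after: ALU=2 MUL=1 MEM=0 BR=1, R=5, W=3
[1] MEM needs rd=1 wr=0: FU; after: ALU=2 MUL=1 MEM=0 BR=1, R=5, W=3
[2] ALU needs rd=2 wr=1: ok; after: ALU=1 MUL=1 MEM=0 BR=1, R=3, W=2
[3] ALU needs rd=2 wr=1: WAW; after: ALU=1 MUL=1 MEM=0 BR=1, R=3, W=2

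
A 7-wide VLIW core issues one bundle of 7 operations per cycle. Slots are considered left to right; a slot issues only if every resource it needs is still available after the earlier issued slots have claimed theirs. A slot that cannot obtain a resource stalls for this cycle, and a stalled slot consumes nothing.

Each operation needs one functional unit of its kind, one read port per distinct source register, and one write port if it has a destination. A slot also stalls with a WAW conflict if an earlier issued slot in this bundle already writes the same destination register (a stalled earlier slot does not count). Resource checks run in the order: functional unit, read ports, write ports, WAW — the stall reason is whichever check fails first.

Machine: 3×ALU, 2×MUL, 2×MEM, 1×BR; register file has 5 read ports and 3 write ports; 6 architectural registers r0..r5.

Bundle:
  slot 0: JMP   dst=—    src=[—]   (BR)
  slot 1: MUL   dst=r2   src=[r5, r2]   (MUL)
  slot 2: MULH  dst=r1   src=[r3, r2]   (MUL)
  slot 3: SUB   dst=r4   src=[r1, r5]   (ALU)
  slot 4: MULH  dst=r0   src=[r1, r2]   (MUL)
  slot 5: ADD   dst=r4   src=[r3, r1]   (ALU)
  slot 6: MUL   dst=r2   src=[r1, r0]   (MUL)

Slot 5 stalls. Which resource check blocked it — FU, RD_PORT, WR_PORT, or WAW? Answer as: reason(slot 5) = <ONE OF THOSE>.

reason(slot 5) = RD_PORT

slot 0 (BR): ISSUE — free A3,Mu2,Ld2,B0 rp5 wp3
slot 1 (MUL): ISSUE — free A3,Mu1,Ld2,B0 rp3 wp2
slot 2 (MUL): ISSUE — free A3,Mu0,Ld2,B0 rp1 wp1
slot 3 (ALU): stall RD_PORT — free A3,Mu0,Ld2,B0 rp1 wp1
slot 4 (MUL): stall FU — free A3,Mu0,Ld2,B0 rp1 wp1
slot 5 (ALU): stall RD_PORT — free A3,Mu0,Ld2,B0 rp1 wp1
slot 6 (MUL): stall FU — free A3,Mu0,Ld2,B0 rp1 wp1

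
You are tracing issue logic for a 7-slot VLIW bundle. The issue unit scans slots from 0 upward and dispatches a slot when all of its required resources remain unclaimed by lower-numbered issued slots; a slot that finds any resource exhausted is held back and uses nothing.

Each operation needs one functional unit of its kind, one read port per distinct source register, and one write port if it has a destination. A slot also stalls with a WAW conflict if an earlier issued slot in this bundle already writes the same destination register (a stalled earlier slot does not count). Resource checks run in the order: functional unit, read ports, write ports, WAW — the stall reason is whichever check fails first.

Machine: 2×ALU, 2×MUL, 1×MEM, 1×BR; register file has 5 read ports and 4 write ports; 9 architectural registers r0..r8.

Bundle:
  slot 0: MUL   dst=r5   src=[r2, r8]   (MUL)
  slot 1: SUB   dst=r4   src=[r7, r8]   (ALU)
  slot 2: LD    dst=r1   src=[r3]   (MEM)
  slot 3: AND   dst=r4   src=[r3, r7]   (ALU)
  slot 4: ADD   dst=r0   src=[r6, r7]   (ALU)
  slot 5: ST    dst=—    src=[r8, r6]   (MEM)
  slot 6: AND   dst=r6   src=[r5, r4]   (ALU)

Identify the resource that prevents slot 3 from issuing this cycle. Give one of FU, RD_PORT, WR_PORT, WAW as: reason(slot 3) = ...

reason(slot 3) = RD_PORT

[0] MUL needs rd=2 wr=1: ok; after: ALU=2 MUL=1 MEM=1 BR=1, R=3, W=3
[1] ALU needs rd=2 wr=1: ok; after: ALU=1 MUL=1 MEM=1 BR=1, R=1, W=2
[2] MEM needs rd=1 wr=1: ok; after: ALU=1 MUL=1 MEM=0 BR=1, R=0, W=1
[3] ALU needs rd=2 wr=1: RD_PORT; after: ALU=1 MUL=1 MEM=0 BR=1, R=0, W=1
[4] ALU needs rd=2 wr=1: RD_PORT; after: ALU=1 MUL=1 MEM=0 BR=1, R=0, W=1
[5] MEM needs rd=2 wr=0: FU; after: ALU=1 MUL=1 MEM=0 BR=1, R=0, W=1
[6] ALU needs rd=2 wr=1: RD_PORT; after: ALU=1 MUL=1 MEM=0 BR=1, R=0, W=1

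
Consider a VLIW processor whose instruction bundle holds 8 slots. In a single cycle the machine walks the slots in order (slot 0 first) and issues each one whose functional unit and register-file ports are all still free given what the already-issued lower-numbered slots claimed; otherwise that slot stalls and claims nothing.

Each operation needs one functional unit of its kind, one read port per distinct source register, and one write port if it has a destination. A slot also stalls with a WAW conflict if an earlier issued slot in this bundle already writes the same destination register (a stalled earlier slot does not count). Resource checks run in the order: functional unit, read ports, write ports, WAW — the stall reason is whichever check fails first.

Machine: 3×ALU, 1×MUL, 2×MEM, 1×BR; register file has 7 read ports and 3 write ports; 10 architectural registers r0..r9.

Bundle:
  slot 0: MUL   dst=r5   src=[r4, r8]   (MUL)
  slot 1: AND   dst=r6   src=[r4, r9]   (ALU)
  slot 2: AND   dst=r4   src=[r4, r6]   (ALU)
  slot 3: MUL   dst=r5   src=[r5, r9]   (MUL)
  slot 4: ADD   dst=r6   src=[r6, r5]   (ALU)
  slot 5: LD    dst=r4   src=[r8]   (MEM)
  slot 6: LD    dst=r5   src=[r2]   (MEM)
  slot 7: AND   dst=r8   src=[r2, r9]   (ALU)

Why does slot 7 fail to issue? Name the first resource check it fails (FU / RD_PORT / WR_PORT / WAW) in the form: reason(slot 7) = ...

reason(slot 7) = RD_PORT

#0 MUL src=r4,r8 dispatched  <A:3 Mu:0 Ld:2 B:1 rd:5 wr:2>
#1 ALU src=r4,r9 dispatched  <A:2 Mu:0 Ld:2 B:1 rd:3 wr:1>
#2 ALU src=r4,r6 dispatched  <A:1 Mu:0 Ld:2 B:1 rd:1 wr:0>
#3 MUL src=r5,r9 held:FU  <A:1 Mu:0 Ld:2 B:1 rd:1 wr:0>
#4 ALU src=r6,r5 held:RD_PORT  <A:1 Mu:0 Ld:2 B:1 rd:1 wr:0>
#5 MEM src=r8 held:WR_PORT  <A:1 Mu:0 Ld:2 B:1 rd:1 wr:0>
#6 MEM src=r2 held:WR_PORT  <A:1 Mu:0 Ld:2 B:1 rd:1 wr:0>
#7 ALU src=r2,r9 held:RD_PORT  <A:1 Mu:0 Ld:2 B:1 rd:1 wr:0>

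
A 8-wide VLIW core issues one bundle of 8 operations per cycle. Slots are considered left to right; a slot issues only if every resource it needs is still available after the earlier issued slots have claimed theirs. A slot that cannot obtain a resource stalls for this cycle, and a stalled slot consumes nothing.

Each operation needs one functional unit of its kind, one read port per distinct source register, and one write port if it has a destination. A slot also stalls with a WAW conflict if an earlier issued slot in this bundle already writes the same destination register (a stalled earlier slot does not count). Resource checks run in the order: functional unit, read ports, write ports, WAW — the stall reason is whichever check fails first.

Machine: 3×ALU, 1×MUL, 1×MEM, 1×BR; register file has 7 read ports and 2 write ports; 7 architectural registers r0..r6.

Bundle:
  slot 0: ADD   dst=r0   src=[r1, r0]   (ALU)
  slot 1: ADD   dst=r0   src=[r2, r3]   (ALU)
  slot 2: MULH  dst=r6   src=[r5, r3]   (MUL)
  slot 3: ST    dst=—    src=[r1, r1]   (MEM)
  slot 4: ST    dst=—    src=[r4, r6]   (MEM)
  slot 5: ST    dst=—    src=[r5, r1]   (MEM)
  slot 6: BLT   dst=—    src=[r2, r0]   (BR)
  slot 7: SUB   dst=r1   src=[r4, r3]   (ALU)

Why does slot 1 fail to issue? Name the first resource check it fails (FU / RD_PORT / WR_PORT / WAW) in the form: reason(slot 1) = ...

slot 0 (ALU): ISSUE — free A2,Mu1,Ld1,B1 rp5 wp1
slot 1 (ALU): stall WAW — free A2,Mu1,Ld1,B1 rp5 wp1
slot 2 (MUL): ISSUE — free A2,Mu0,Ld1,B1 rp3 wp0
slot 3 (MEM): ISSUE — free A2,Mu0,Ld0,B1 rp2 wp0
slot 4 (MEM): stall FU — free A2,Mu0,Ld0,B1 rp2 wp0
slot 5 (MEM): stall FU — free A2,Mu0,Ld0,B1 rp2 wp0
slot 6 (BR): ISSUE — free A2,Mu0,Ld0,B0 rp0 wp0
slot 7 (ALU): stall RD_PORT — free A2,Mu0,Ld0,B0 rp0 wp0

reason(slot 1) = WAW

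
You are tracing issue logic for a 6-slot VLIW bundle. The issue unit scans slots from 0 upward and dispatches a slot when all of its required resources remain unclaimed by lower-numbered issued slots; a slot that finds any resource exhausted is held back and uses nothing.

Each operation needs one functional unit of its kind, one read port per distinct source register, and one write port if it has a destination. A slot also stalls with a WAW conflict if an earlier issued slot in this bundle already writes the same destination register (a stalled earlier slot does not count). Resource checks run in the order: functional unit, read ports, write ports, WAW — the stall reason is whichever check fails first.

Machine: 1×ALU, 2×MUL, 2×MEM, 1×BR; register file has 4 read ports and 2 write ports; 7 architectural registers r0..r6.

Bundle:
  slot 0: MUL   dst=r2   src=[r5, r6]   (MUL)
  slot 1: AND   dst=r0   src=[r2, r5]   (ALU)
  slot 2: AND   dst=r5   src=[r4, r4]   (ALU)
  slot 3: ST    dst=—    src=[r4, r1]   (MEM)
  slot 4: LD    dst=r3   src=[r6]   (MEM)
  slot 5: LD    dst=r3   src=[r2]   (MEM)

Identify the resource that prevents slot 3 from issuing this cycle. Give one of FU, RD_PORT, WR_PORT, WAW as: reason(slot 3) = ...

(0) want 1×MUL +2rd +1wr — yes → AL1|MU1|ME2|BR1|rd2|wr1
(1) want 1×ALU +2rd +1wr — yes → AL0|MU1|ME2|BR1|rd0|wr0
(2) want 1×ALU +1rd +1wr — FU → AL0|MU1|ME2|BR1|rd0|wr0
(3) want 1×MEM +2rd +0wr — RD_PORT → AL0|MU1|ME2|BR1|rd0|wr0
(4) want 1×MEM +1rd +1wr — RD_PORT → AL0|MU1|ME2|BR1|rd0|wr0
(5) want 1×MEM +1rd +1wr — RD_PORT → AL0|MU1|ME2|BR1|rd0|wr0

reason(slot 3) = RD_PORT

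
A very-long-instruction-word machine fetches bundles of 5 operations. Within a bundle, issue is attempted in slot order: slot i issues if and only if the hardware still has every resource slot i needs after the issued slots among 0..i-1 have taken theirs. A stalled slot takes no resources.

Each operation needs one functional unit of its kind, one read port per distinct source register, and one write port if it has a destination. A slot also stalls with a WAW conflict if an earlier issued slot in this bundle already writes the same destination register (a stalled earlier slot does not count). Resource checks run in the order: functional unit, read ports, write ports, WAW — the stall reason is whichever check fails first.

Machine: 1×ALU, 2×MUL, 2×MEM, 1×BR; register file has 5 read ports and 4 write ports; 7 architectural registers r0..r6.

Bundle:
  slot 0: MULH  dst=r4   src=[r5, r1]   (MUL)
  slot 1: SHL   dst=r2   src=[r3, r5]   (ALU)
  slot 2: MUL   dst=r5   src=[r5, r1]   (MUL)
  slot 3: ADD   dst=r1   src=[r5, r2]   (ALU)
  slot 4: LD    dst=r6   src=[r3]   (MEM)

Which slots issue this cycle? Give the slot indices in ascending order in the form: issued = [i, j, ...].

issued = [0, 1, 4]

(0) want 1×MUL +2rd +1wr — yes → AL1|MU1|ME2|BR1|rd3|wr3
(1) want 1×ALU +2rd +1wr — yes → AL0|MU1|ME2|BR1|rd1|wr2
(2) want 1×MUL +2rd +1wr — RD_PORT → AL0|MU1|ME2|BR1|rd1|wr2
(3) want 1×ALU +2rd +1wr — FU → AL0|MU1|ME2|BR1|rd1|wr2
(4) want 1×MEM +1rd +1wr — yes → AL0|MU1|ME1|BR1|rd0|wr1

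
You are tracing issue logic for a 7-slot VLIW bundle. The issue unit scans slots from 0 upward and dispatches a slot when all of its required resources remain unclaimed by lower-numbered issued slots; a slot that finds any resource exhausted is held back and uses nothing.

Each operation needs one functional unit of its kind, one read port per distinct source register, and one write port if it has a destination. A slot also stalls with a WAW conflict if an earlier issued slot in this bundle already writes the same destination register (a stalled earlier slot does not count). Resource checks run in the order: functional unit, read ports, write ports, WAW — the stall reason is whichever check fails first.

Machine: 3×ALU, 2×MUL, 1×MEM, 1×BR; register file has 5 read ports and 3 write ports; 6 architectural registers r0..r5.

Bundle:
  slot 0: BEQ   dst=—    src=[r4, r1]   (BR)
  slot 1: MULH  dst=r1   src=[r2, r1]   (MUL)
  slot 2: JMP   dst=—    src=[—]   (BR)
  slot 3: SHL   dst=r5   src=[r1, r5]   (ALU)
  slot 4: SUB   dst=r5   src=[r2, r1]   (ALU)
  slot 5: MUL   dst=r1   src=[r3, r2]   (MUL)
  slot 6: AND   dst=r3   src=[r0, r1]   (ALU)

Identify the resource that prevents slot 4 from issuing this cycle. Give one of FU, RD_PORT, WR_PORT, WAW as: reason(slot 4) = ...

reason(slot 4) = RD_PORT

  0. BR ⇒ go  {3A/2Mu/1Ld/0B | 3r 3w}
  1. MUL→r1 ⇒ go  {3A/1Mu/1Ld/0B | 1r 2w}
  2. BR ⇒ no(FU)  {3A/1Mu/1Ld/0B | 1r 2w}
  3. ALU→r5 ⇒ no(RD_PORT)  {3A/1Mu/1Ld/0B | 1r 2w}
  4. ALU→r5 ⇒ no(RD_PORT)  {3A/1Mu/1Ld/0B | 1r 2w}
  5. MUL→r1 ⇒ no(RD_PORT)  {3A/1Mu/1Ld/0B | 1r 2w}
  6. ALU→r3 ⇒ no(RD_PORT)  {3A/1Mu/1Ld/0B | 1r 2w}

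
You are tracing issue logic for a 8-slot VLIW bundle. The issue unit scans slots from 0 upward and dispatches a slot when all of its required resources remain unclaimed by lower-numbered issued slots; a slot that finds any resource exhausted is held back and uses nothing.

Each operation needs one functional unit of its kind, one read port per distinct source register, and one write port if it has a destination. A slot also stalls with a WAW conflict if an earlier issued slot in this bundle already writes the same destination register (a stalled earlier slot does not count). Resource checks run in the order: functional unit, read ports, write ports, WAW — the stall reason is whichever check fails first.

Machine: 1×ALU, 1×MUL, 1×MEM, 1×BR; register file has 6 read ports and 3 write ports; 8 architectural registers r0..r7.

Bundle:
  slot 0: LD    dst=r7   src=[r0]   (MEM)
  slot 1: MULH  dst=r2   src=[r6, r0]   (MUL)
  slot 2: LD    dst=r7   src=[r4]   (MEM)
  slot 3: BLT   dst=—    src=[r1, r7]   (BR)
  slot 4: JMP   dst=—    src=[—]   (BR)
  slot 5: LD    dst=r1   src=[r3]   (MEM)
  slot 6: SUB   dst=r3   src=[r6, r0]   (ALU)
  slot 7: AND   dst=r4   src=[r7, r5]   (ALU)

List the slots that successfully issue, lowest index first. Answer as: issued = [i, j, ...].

issued = [0, 1, 3]

  0. MEM→r7 ⇒ go  {1A/1Mu/0Ld/1B | 5r 2w}
  1. MUL→r2 ⇒ go  {1A/0Mu/0Ld/1B | 3r 1w}
  2. MEM→r7 ⇒ no(FU)  {1A/0Mu/0Ld/1B | 3r 1w}
  3. BR ⇒ go  {1A/0Mu/0Ld/0B | 1r 1w}
  4. BR ⇒ no(FU)  {1A/0Mu/0Ld/0B | 1r 1w}
  5. MEM→r1 ⇒ no(FU)  {1A/0Mu/0Ld/0B | 1r 1w}
  6. ALU→r3 ⇒ no(RD_PORT)  {1A/0Mu/0Ld/0B | 1r 1w}
  7. ALU→r4 ⇒ no(RD_PORT)  {1A/0Mu/0Ld/0B | 1r 1w}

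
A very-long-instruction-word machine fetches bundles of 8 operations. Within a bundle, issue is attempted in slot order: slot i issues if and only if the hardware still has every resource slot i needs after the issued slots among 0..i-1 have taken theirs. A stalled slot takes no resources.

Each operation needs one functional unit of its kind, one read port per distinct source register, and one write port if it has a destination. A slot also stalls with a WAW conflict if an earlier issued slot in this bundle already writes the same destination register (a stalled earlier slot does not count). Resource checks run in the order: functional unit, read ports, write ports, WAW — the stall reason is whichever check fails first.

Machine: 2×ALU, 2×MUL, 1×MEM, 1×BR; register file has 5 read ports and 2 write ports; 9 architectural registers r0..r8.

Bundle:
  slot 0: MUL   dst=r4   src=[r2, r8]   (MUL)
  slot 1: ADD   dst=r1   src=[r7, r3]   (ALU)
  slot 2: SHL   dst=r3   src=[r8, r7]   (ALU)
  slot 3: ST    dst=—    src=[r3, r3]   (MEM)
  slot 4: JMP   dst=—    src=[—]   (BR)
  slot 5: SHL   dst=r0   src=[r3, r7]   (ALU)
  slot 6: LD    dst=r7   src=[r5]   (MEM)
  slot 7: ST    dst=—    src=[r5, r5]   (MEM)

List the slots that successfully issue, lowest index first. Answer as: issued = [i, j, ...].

[0] MUL needs rd=2 wr=1: ok; after: ALU=2 MUL=1 MEM=1 BR=1, R=3, W=1
[1] ALU needs rd=2 wr=1: ok; after: ALU=1 MUL=1 MEM=1 BR=1, R=1, W=0
[2] ALU needs rd=2 wr=1: RD_PORT; after: ALU=1 MUL=1 MEM=1 BR=1, R=1, W=0
[3] MEM needs rd=1 wr=0: ok; after: ALU=1 MUL=1 MEM=0 BR=1, R=0, W=0
[4] BR needs rd=0 wr=0: ok; after: ALU=1 MUL=1 MEM=0 BR=0, R=0, W=0
[5] ALU needs rd=2 wr=1: RD_PORT; after: ALU=1 MUL=1 MEM=0 BR=0, R=0, W=0
[6] MEM needs rd=1 wr=1: FU; after: ALU=1 MUL=1 MEM=0 BR=0, R=0, W=0
[7] MEM needs rd=1 wr=0: FU; after: ALU=1 MUL=1 MEM=0 BR=0, R=0, W=0

issued = [0, 1, 3, 4]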